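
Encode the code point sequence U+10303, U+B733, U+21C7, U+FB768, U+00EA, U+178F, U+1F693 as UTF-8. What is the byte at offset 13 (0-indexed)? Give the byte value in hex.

0xA8

U+10303 → 4-byte form F0 90 8C 83 at offsets 0–3.
U+B733 → 3-byte form EB 9C B3 at offsets 4–6.
U+21C7 → 3-byte form E2 87 87 at offsets 7–9.
U+FB768 → 4-byte form F3 BB 9D A8 at offsets 10–13.
Offset 13 falls in char 4's range; it's byte 4 of F3 BB 9D A8 = 0xA8.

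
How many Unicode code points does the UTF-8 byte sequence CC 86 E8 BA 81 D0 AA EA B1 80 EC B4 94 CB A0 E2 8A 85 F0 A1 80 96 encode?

8

Byte at offset 0: 0xCC = 11001100 → 2-byte char (#1). Advance 2.
Byte at offset 2: 0xE8 = 11101000 → 3-byte char (#2). Advance 3.
Byte at offset 5: 0xD0 = 11010000 → 2-byte char (#3). Advance 2.
Byte at offset 7: 0xEA = 11101010 → 3-byte char (#4). Advance 3.
Byte at offset 10: 0xEC = 11101100 → 3-byte char (#5). Advance 3.
Byte at offset 13: 0xCB = 11001011 → 2-byte char (#6). Advance 2.
Byte at offset 15: 0xE2 = 11100010 → 3-byte char (#7). Advance 3.
Byte at offset 18: 0xF0 = 11110000 → 4-byte char (#8). Advance 4.
Reached end at offset 22 after 8 code points.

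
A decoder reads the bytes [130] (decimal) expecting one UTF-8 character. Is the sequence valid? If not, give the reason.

Byte 0x82 = 10000010 has the form 10xxxxxx — a continuation byte — but there is no preceding leading byte.

invalid (continuation byte with no leading byte)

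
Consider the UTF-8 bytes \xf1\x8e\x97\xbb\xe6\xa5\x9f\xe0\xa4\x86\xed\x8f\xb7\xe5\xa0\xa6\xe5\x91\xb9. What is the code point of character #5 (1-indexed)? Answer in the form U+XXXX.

U+5826

Offset 0: leading byte 0xF1 = 11110001 → 4-byte char #1 = F1 8E 97 BB.
Offset 4: leading byte 0xE6 = 11100110 → 3-byte char #2 = E6 A5 9F.
Offset 7: leading byte 0xE0 = 11100000 → 3-byte char #3 = E0 A4 86.
Offset 10: leading byte 0xED = 11101101 → 3-byte char #4 = ED 8F B7.
Offset 13: leading byte 0xE5 = 11100101 → 3-byte char #5 = E5 A0 A6.
Leading byte 0xE5 = 11100101 matches 1110xxxx → 3-byte sequence.
Byte 1: 0xE5 = 11100101, payload 0101 (4 bits).
Byte 2: 0xA0 = 10100000 (10xxxxxx ✓), payload 100000.
Byte 3: 0xA6 = 10100110 (10xxxxxx ✓), payload 100110.
Concatenate: 0101100000100110 = 0x5826 (16 bits → U+5826).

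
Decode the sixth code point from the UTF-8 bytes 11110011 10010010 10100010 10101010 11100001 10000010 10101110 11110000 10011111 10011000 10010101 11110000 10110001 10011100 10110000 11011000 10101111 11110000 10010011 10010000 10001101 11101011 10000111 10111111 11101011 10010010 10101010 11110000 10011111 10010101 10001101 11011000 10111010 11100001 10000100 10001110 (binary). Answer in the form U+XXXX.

U+1340D

Offset 0: leading byte 0xF3 = 11110011 → 4-byte char #1 = F3 92 A2 AA.
Offset 4: leading byte 0xE1 = 11100001 → 3-byte char #2 = E1 82 AE.
Offset 7: leading byte 0xF0 = 11110000 → 4-byte char #3 = F0 9F 98 95.
Offset 11: leading byte 0xF0 = 11110000 → 4-byte char #4 = F0 B1 9C B0.
Offset 15: leading byte 0xD8 = 11011000 → 2-byte char #5 = D8 AF.
Offset 17: leading byte 0xF0 = 11110000 → 4-byte char #6 = F0 93 90 8D.
Leading byte 0xF0 = 11110000 matches 11110xxx → 4-byte sequence.
Byte 1: 0xF0 = 11110000, payload 000 (3 bits).
Byte 2: 0x93 = 10010011 (10xxxxxx ✓), payload 010011.
Byte 3: 0x90 = 10010000 (10xxxxxx ✓), payload 010000.
Byte 4: 0x8D = 10001101 (10xxxxxx ✓), payload 001101.
Concatenate: 000010011010000001101 = 0x1340D (21 bits → U+1340D).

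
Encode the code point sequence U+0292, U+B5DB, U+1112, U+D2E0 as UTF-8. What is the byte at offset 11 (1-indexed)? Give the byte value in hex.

1-indexed offset 11 is 0-indexed offset 10.
U+0292 → 2-byte form CA 92 at offsets 0–1.
U+B5DB → 3-byte form EB 97 9B at offsets 2–4.
U+1112 → 3-byte form E1 84 92 at offsets 5–7.
U+D2E0 → 3-byte form ED 8B A0 at offsets 8–10.
Offset 10 falls in char 4's range; it's byte 3 of ED 8B A0 = 0xA0.

0xA0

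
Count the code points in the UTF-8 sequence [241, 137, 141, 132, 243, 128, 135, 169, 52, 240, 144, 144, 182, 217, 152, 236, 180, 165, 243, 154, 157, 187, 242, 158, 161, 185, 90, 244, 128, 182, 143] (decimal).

Byte at offset 0: 0xF1 = 11110001 → 4-byte char (#1). Advance 4.
Byte at offset 4: 0xF3 = 11110011 → 4-byte char (#2). Advance 4.
Byte at offset 8: 0x34 = 00110100 → 1-byte char (#3). Advance 1.
Byte at offset 9: 0xF0 = 11110000 → 4-byte char (#4). Advance 4.
Byte at offset 13: 0xD9 = 11011001 → 2-byte char (#5). Advance 2.
Byte at offset 15: 0xEC = 11101100 → 3-byte char (#6). Advance 3.
Byte at offset 18: 0xF3 = 11110011 → 4-byte char (#7). Advance 4.
Byte at offset 22: 0xF2 = 11110010 → 4-byte char (#8). Advance 4.
Byte at offset 26: 0x5A = 01011010 → 1-byte char (#9). Advance 1.
Byte at offset 27: 0xF4 = 11110100 → 4-byte char (#10). Advance 4.
Reached end at offset 31 after 10 code points.

10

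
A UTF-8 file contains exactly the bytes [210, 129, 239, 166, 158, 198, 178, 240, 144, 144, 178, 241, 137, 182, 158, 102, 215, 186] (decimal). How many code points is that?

Byte at offset 0: 0xD2 = 11010010 → 2-byte char (#1). Advance 2.
Byte at offset 2: 0xEF = 11101111 → 3-byte char (#2). Advance 3.
Byte at offset 5: 0xC6 = 11000110 → 2-byte char (#3). Advance 2.
Byte at offset 7: 0xF0 = 11110000 → 4-byte char (#4). Advance 4.
Byte at offset 11: 0xF1 = 11110001 → 4-byte char (#5). Advance 4.
Byte at offset 15: 0x66 = 01100110 → 1-byte char (#6). Advance 1.
Byte at offset 16: 0xD7 = 11010111 → 2-byte char (#7). Advance 2.
Reached end at offset 18 after 7 code points.

7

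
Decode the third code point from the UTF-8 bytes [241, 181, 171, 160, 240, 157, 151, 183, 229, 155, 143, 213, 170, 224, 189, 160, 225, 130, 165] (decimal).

U+56CF

Offset 0: leading byte 0xF1 = 11110001 → 4-byte char #1 = F1 B5 AB A0.
Offset 4: leading byte 0xF0 = 11110000 → 4-byte char #2 = F0 9D 97 B7.
Offset 8: leading byte 0xE5 = 11100101 → 3-byte char #3 = E5 9B 8F.
Leading byte 0xE5 = 11100101 matches 1110xxxx → 3-byte sequence.
Byte 1: 0xE5 = 11100101, payload 0101 (4 bits).
Byte 2: 0x9B = 10011011 (10xxxxxx ✓), payload 011011.
Byte 3: 0x8F = 10001111 (10xxxxxx ✓), payload 001111.
Concatenate: 0101011011001111 = 0x56CF (16 bits → U+56CF).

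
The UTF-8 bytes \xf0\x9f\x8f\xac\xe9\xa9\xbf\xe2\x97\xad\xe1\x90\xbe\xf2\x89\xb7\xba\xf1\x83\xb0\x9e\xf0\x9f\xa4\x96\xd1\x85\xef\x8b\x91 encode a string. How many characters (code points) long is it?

9

Byte at offset 0: 0xF0 = 11110000 → 4-byte char (#1). Advance 4.
Byte at offset 4: 0xE9 = 11101001 → 3-byte char (#2). Advance 3.
Byte at offset 7: 0xE2 = 11100010 → 3-byte char (#3). Advance 3.
Byte at offset 10: 0xE1 = 11100001 → 3-byte char (#4). Advance 3.
Byte at offset 13: 0xF2 = 11110010 → 4-byte char (#5). Advance 4.
Byte at offset 17: 0xF1 = 11110001 → 4-byte char (#6). Advance 4.
Byte at offset 21: 0xF0 = 11110000 → 4-byte char (#7). Advance 4.
Byte at offset 25: 0xD1 = 11010001 → 2-byte char (#8). Advance 2.
Byte at offset 27: 0xEF = 11101111 → 3-byte char (#9). Advance 3.
Reached end at offset 30 after 9 code points.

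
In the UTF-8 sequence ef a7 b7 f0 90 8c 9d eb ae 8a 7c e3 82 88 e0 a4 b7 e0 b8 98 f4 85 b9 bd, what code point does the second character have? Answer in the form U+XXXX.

U+1031D

Offset 0: leading byte 0xEF = 11101111 → 3-byte char #1 = EF A7 B7.
Offset 3: leading byte 0xF0 = 11110000 → 4-byte char #2 = F0 90 8C 9D.
Leading byte 0xF0 = 11110000 matches 11110xxx → 4-byte sequence.
Byte 1: 0xF0 = 11110000, payload 000 (3 bits).
Byte 2: 0x90 = 10010000 (10xxxxxx ✓), payload 010000.
Byte 3: 0x8C = 10001100 (10xxxxxx ✓), payload 001100.
Byte 4: 0x9D = 10011101 (10xxxxxx ✓), payload 011101.
Concatenate: 000010000001100011101 = 0x1031D (21 bits → U+1031D).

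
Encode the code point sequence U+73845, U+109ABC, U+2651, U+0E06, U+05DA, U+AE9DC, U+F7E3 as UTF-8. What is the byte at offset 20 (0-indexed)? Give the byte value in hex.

0xEF

U+73845 → 4-byte form F1 B3 A1 85 at offsets 0–3.
U+109ABC → 4-byte form F4 89 AA BC at offsets 4–7.
U+2651 → 3-byte form E2 99 91 at offsets 8–10.
U+0E06 → 3-byte form E0 B8 86 at offsets 11–13.
U+05DA → 2-byte form D7 9A at offsets 14–15.
U+AE9DC → 4-byte form F2 AE A7 9C at offsets 16–19.
U+F7E3 → 3-byte form EF 9F A3 at offsets 20–22.
Offset 20 falls in char 7's range; it's byte 1 of EF 9F A3 = 0xEF.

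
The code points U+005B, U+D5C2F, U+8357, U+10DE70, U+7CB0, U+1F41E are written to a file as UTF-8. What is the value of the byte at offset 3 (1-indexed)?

1-indexed offset 3 is 0-indexed offset 2.
U+005B → 1-byte form 5B at offsets 0–0.
U+D5C2F → 4-byte form F3 95 B0 AF at offsets 1–4.
Offset 2 falls in char 2's range; it's byte 2 of F3 95 B0 AF = 0x95.

0x95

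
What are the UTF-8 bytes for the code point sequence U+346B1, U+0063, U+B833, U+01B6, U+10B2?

F0 B4 9A B1 63 EB A0 B3 C6 B6 E1 82 B2

U+346B1: 4-byte form → F0 B4 9A B1.
U+0063: 1-byte form → 63.
U+B833: 3-byte form → EB A0 B3.
U+01B6: 2-byte form → C6 B6.
U+10B2: 3-byte form → E1 82 B2.
Concatenated (13 bytes): F0 B4 9A B1 63 EB A0 B3 C6 B6 E1 82 B2.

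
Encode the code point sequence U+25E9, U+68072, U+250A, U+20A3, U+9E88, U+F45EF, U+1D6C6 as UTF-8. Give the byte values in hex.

E2 97 A9 F1 A8 81 B2 E2 94 8A E2 82 A3 E9 BA 88 F3 B4 97 AF F0 9D 9B 86

U+25E9: 3-byte form → E2 97 A9.
U+68072: 4-byte form → F1 A8 81 B2.
U+250A: 3-byte form → E2 94 8A.
U+20A3: 3-byte form → E2 82 A3.
U+9E88: 3-byte form → E9 BA 88.
U+F45EF: 4-byte form → F3 B4 97 AF.
U+1D6C6: 4-byte form → F0 9D 9B 86.
Concatenated (24 bytes): E2 97 A9 F1 A8 81 B2 E2 94 8A E2 82 A3 E9 BA 88 F3 B4 97 AF F0 9D 9B 86.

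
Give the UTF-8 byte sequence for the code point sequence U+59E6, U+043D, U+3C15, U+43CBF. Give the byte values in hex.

U+59E6: 3-byte form → E5 A7 A6.
U+043D: 2-byte form → D0 BD.
U+3C15: 3-byte form → E3 B0 95.
U+43CBF: 4-byte form → F1 83 B2 BF.
Concatenated (12 bytes): E5 A7 A6 D0 BD E3 B0 95 F1 83 B2 BF.

E5 A7 A6 D0 BD E3 B0 95 F1 83 B2 BF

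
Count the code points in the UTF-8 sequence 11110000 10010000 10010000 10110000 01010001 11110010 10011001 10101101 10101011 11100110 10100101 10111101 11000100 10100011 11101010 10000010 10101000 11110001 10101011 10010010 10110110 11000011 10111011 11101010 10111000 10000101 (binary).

Byte at offset 0: 0xF0 = 11110000 → 4-byte char (#1). Advance 4.
Byte at offset 4: 0x51 = 01010001 → 1-byte char (#2). Advance 1.
Byte at offset 5: 0xF2 = 11110010 → 4-byte char (#3). Advance 4.
Byte at offset 9: 0xE6 = 11100110 → 3-byte char (#4). Advance 3.
Byte at offset 12: 0xC4 = 11000100 → 2-byte char (#5). Advance 2.
Byte at offset 14: 0xEA = 11101010 → 3-byte char (#6). Advance 3.
Byte at offset 17: 0xF1 = 11110001 → 4-byte char (#7). Advance 4.
Byte at offset 21: 0xC3 = 11000011 → 2-byte char (#8). Advance 2.
Byte at offset 23: 0xEA = 11101010 → 3-byte char (#9). Advance 3.
Reached end at offset 26 after 9 code points.

9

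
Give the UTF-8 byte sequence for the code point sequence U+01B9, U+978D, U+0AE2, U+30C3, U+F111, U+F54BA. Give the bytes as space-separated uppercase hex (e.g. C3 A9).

U+01B9: 2-byte form → C6 B9.
U+978D: 3-byte form → E9 9E 8D.
U+0AE2: 3-byte form → E0 AB A2.
U+30C3: 3-byte form → E3 83 83.
U+F111: 3-byte form → EF 84 91.
U+F54BA: 4-byte form → F3 B5 92 BA.
Concatenated (18 bytes): C6 B9 E9 9E 8D E0 AB A2 E3 83 83 EF 84 91 F3 B5 92 BA.

C6 B9 E9 9E 8D E0 AB A2 E3 83 83 EF 84 91 F3 B5 92 BA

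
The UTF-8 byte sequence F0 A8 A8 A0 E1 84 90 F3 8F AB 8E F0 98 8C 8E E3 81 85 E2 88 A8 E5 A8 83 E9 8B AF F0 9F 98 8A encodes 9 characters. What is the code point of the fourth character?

U+1830E

Offset 0: leading byte 0xF0 = 11110000 → 4-byte char #1 = F0 A8 A8 A0.
Offset 4: leading byte 0xE1 = 11100001 → 3-byte char #2 = E1 84 90.
Offset 7: leading byte 0xF3 = 11110011 → 4-byte char #3 = F3 8F AB 8E.
Offset 11: leading byte 0xF0 = 11110000 → 4-byte char #4 = F0 98 8C 8E.
Leading byte 0xF0 = 11110000 matches 11110xxx → 4-byte sequence.
Byte 1: 0xF0 = 11110000, payload 000 (3 bits).
Byte 2: 0x98 = 10011000 (10xxxxxx ✓), payload 011000.
Byte 3: 0x8C = 10001100 (10xxxxxx ✓), payload 001100.
Byte 4: 0x8E = 10001110 (10xxxxxx ✓), payload 001110.
Concatenate: 000011000001100001110 = 0x1830E (21 bits → U+1830E).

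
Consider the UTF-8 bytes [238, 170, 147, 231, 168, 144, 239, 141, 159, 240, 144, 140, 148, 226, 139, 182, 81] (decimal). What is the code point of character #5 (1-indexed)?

U+22F6

Offset 0: leading byte 0xEE = 11101110 → 3-byte char #1 = EE AA 93.
Offset 3: leading byte 0xE7 = 11100111 → 3-byte char #2 = E7 A8 90.
Offset 6: leading byte 0xEF = 11101111 → 3-byte char #3 = EF 8D 9F.
Offset 9: leading byte 0xF0 = 11110000 → 4-byte char #4 = F0 90 8C 94.
Offset 13: leading byte 0xE2 = 11100010 → 3-byte char #5 = E2 8B B6.
Leading byte 0xE2 = 11100010 matches 1110xxxx → 3-byte sequence.
Byte 1: 0xE2 = 11100010, payload 0010 (4 bits).
Byte 2: 0x8B = 10001011 (10xxxxxx ✓), payload 001011.
Byte 3: 0xB6 = 10110110 (10xxxxxx ✓), payload 110110.
Concatenate: 0010001011110110 = 0x22F6 (16 bits → U+22F6).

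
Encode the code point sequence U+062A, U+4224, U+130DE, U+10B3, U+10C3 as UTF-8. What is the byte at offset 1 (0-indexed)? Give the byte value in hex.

U+062A → 2-byte form D8 AA at offsets 0–1.
Offset 1 falls in char 1's range; it's byte 2 of D8 AA = 0xAA.

0xAA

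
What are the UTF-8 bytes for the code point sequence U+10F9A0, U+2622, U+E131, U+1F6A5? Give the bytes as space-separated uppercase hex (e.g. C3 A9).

U+10F9A0: 4-byte form → F4 8F A6 A0.
U+2622: 3-byte form → E2 98 A2.
U+E131: 3-byte form → EE 84 B1.
U+1F6A5: 4-byte form → F0 9F 9A A5.
Concatenated (14 bytes): F4 8F A6 A0 E2 98 A2 EE 84 B1 F0 9F 9A A5.

F4 8F A6 A0 E2 98 A2 EE 84 B1 F0 9F 9A A5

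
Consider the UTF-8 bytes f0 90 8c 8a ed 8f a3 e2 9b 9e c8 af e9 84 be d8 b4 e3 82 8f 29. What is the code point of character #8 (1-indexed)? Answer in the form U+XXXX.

Offset 0: leading byte 0xF0 = 11110000 → 4-byte char #1 = F0 90 8C 8A.
Offset 4: leading byte 0xED = 11101101 → 3-byte char #2 = ED 8F A3.
Offset 7: leading byte 0xE2 = 11100010 → 3-byte char #3 = E2 9B 9E.
Offset 10: leading byte 0xC8 = 11001000 → 2-byte char #4 = C8 AF.
Offset 12: leading byte 0xE9 = 11101001 → 3-byte char #5 = E9 84 BE.
Offset 15: leading byte 0xD8 = 11011000 → 2-byte char #6 = D8 B4.
Offset 17: leading byte 0xE3 = 11100011 → 3-byte char #7 = E3 82 8F.
Offset 20: leading byte 0x29 = 00101001 → 1-byte char #8 = 29.
Leading byte 0x29 = 00101001 matches 0xxxxxxx → 1-byte sequence.
Byte 1: 0x29 = 00101001, payload 0101001 (7 bits).
Concatenate: 0101001 = 0x29 (7 bits → U+0029).

U+0029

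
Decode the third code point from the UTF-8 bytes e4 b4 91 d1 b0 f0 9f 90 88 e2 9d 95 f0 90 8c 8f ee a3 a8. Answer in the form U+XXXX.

Offset 0: leading byte 0xE4 = 11100100 → 3-byte char #1 = E4 B4 91.
Offset 3: leading byte 0xD1 = 11010001 → 2-byte char #2 = D1 B0.
Offset 5: leading byte 0xF0 = 11110000 → 4-byte char #3 = F0 9F 90 88.
Leading byte 0xF0 = 11110000 matches 11110xxx → 4-byte sequence.
Byte 1: 0xF0 = 11110000, payload 000 (3 bits).
Byte 2: 0x9F = 10011111 (10xxxxxx ✓), payload 011111.
Byte 3: 0x90 = 10010000 (10xxxxxx ✓), payload 010000.
Byte 4: 0x88 = 10001000 (10xxxxxx ✓), payload 001000.
Concatenate: 000011111010000001000 = 0x1F408 (21 bits → U+1F408).

U+1F408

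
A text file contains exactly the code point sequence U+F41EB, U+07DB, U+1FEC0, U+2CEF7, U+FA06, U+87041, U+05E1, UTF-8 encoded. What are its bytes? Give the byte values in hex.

F3 B4 87 AB DF 9B F0 9F BB 80 F0 AC BB B7 EF A8 86 F2 87 81 81 D7 A1

U+F41EB: 4-byte form → F3 B4 87 AB.
U+07DB: 2-byte form → DF 9B.
U+1FEC0: 4-byte form → F0 9F BB 80.
U+2CEF7: 4-byte form → F0 AC BB B7.
U+FA06: 3-byte form → EF A8 86.
U+87041: 4-byte form → F2 87 81 81.
U+05E1: 2-byte form → D7 A1.
Concatenated (23 bytes): F3 B4 87 AB DF 9B F0 9F BB 80 F0 AC BB B7 EF A8 86 F2 87 81 81 D7 A1.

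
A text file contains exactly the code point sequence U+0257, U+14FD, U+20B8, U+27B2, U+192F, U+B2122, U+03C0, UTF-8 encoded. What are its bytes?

U+0257: 2-byte form → C9 97.
U+14FD: 3-byte form → E1 93 BD.
U+20B8: 3-byte form → E2 82 B8.
U+27B2: 3-byte form → E2 9E B2.
U+192F: 3-byte form → E1 A4 AF.
U+B2122: 4-byte form → F2 B2 84 A2.
U+03C0: 2-byte form → CF 80.
Concatenated (20 bytes): C9 97 E1 93 BD E2 82 B8 E2 9E B2 E1 A4 AF F2 B2 84 A2 CF 80.

C9 97 E1 93 BD E2 82 B8 E2 9E B2 E1 A4 AF F2 B2 84 A2 CF 80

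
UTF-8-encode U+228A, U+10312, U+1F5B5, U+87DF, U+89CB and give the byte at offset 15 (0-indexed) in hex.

U+228A → 3-byte form E2 8A 8A at offsets 0–2.
U+10312 → 4-byte form F0 90 8C 92 at offsets 3–6.
U+1F5B5 → 4-byte form F0 9F 96 B5 at offsets 7–10.
U+87DF → 3-byte form E8 9F 9F at offsets 11–13.
U+89CB → 3-byte form E8 A7 8B at offsets 14–16.
Offset 15 falls in char 5's range; it's byte 2 of E8 A7 8B = 0xA7.

0xA7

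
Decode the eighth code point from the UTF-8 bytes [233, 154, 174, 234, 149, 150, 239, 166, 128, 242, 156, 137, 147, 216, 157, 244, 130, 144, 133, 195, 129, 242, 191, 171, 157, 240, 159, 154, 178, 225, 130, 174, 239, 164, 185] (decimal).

U+BFADD

Offset 0: leading byte 0xE9 = 11101001 → 3-byte char #1 = E9 9A AE.
Offset 3: leading byte 0xEA = 11101010 → 3-byte char #2 = EA 95 96.
Offset 6: leading byte 0xEF = 11101111 → 3-byte char #3 = EF A6 80.
Offset 9: leading byte 0xF2 = 11110010 → 4-byte char #4 = F2 9C 89 93.
Offset 13: leading byte 0xD8 = 11011000 → 2-byte char #5 = D8 9D.
Offset 15: leading byte 0xF4 = 11110100 → 4-byte char #6 = F4 82 90 85.
Offset 19: leading byte 0xC3 = 11000011 → 2-byte char #7 = C3 81.
Offset 21: leading byte 0xF2 = 11110010 → 4-byte char #8 = F2 BF AB 9D.
Leading byte 0xF2 = 11110010 matches 11110xxx → 4-byte sequence.
Byte 1: 0xF2 = 11110010, payload 010 (3 bits).
Byte 2: 0xBF = 10111111 (10xxxxxx ✓), payload 111111.
Byte 3: 0xAB = 10101011 (10xxxxxx ✓), payload 101011.
Byte 4: 0x9D = 10011101 (10xxxxxx ✓), payload 011101.
Concatenate: 010111111101011011101 = 0xBFADD (21 bits → U+BFADD).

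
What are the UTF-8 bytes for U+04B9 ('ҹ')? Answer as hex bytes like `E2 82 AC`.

U+04B9 = 0x4B9 = 1209 decimal. In range U+0080–U+07FF → 2-byte form: 110xxxxx 10xxxxxx.
Binary (11 bits): 10010111001.
Split 5+6: 10010 | 111001.
Byte 1: 11010010 = 0xD2.
Byte 2: 10111001 = 0xB9.

D2 B9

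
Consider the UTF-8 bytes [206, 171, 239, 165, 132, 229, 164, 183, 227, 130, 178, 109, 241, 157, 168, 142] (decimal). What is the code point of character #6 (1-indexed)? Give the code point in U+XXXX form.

U+5DA0E

Offset 0: leading byte 0xCE = 11001110 → 2-byte char #1 = CE AB.
Offset 2: leading byte 0xEF = 11101111 → 3-byte char #2 = EF A5 84.
Offset 5: leading byte 0xE5 = 11100101 → 3-byte char #3 = E5 A4 B7.
Offset 8: leading byte 0xE3 = 11100011 → 3-byte char #4 = E3 82 B2.
Offset 11: leading byte 0x6D = 01101101 → 1-byte char #5 = 6D.
Offset 12: leading byte 0xF1 = 11110001 → 4-byte char #6 = F1 9D A8 8E.
Leading byte 0xF1 = 11110001 matches 11110xxx → 4-byte sequence.
Byte 1: 0xF1 = 11110001, payload 001 (3 bits).
Byte 2: 0x9D = 10011101 (10xxxxxx ✓), payload 011101.
Byte 3: 0xA8 = 10101000 (10xxxxxx ✓), payload 101000.
Byte 4: 0x8E = 10001110 (10xxxxxx ✓), payload 001110.
Concatenate: 001011101101000001110 = 0x5DA0E (21 bits → U+5DA0E).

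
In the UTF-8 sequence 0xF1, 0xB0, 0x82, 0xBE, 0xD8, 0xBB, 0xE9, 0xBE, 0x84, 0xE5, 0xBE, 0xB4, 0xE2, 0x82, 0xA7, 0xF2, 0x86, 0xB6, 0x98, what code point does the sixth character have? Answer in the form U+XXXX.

U+86D98

Offset 0: leading byte 0xF1 = 11110001 → 4-byte char #1 = F1 B0 82 BE.
Offset 4: leading byte 0xD8 = 11011000 → 2-byte char #2 = D8 BB.
Offset 6: leading byte 0xE9 = 11101001 → 3-byte char #3 = E9 BE 84.
Offset 9: leading byte 0xE5 = 11100101 → 3-byte char #4 = E5 BE B4.
Offset 12: leading byte 0xE2 = 11100010 → 3-byte char #5 = E2 82 A7.
Offset 15: leading byte 0xF2 = 11110010 → 4-byte char #6 = F2 86 B6 98.
Leading byte 0xF2 = 11110010 matches 11110xxx → 4-byte sequence.
Byte 1: 0xF2 = 11110010, payload 010 (3 bits).
Byte 2: 0x86 = 10000110 (10xxxxxx ✓), payload 000110.
Byte 3: 0xB6 = 10110110 (10xxxxxx ✓), payload 110110.
Byte 4: 0x98 = 10011000 (10xxxxxx ✓), payload 011000.
Concatenate: 010000110110110011000 = 0x86D98 (21 bits → U+86D98).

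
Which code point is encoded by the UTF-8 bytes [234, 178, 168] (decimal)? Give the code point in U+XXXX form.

Leading byte 0xEA = 11101010 matches 1110xxxx → 3-byte sequence.
Byte 1: 0xEA = 11101010, payload 1010 (4 bits).
Byte 2: 0xB2 = 10110010 (10xxxxxx ✓), payload 110010.
Byte 3: 0xA8 = 10101000 (10xxxxxx ✓), payload 101000.
Concatenate: 1010110010101000 = 0xACA8 (16 bits → U+ACA8).

U+ACA8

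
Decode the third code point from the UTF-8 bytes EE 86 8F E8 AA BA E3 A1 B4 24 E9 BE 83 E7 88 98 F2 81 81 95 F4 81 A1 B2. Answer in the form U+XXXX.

U+3874

Offset 0: leading byte 0xEE = 11101110 → 3-byte char #1 = EE 86 8F.
Offset 3: leading byte 0xE8 = 11101000 → 3-byte char #2 = E8 AA BA.
Offset 6: leading byte 0xE3 = 11100011 → 3-byte char #3 = E3 A1 B4.
Leading byte 0xE3 = 11100011 matches 1110xxxx → 3-byte sequence.
Byte 1: 0xE3 = 11100011, payload 0011 (4 bits).
Byte 2: 0xA1 = 10100001 (10xxxxxx ✓), payload 100001.
Byte 3: 0xB4 = 10110100 (10xxxxxx ✓), payload 110100.
Concatenate: 0011100001110100 = 0x3874 (16 bits → U+3874).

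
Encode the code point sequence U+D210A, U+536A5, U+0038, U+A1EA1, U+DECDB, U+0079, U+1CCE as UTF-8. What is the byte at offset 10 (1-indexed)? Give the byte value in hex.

0xF2

1-indexed offset 10 is 0-indexed offset 9.
U+D210A → 4-byte form F3 92 84 8A at offsets 0–3.
U+536A5 → 4-byte form F1 93 9A A5 at offsets 4–7.
U+0038 → 1-byte form 38 at offsets 8–8.
U+A1EA1 → 4-byte form F2 A1 BA A1 at offsets 9–12.
Offset 9 falls in char 4's range; it's byte 1 of F2 A1 BA A1 = 0xF2.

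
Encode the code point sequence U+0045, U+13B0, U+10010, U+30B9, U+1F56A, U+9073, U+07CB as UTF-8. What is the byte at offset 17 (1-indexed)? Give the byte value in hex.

1-indexed offset 17 is 0-indexed offset 16.
U+0045 → 1-byte form 45 at offsets 0–0.
U+13B0 → 3-byte form E1 8E B0 at offsets 1–3.
U+10010 → 4-byte form F0 90 80 90 at offsets 4–7.
U+30B9 → 3-byte form E3 82 B9 at offsets 8–10.
U+1F56A → 4-byte form F0 9F 95 AA at offsets 11–14.
U+9073 → 3-byte form E9 81 B3 at offsets 15–17.
Offset 16 falls in char 6's range; it's byte 2 of E9 81 B3 = 0x81.

0x81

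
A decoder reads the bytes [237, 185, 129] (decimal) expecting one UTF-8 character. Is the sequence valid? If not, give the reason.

Structurally a 3-byte sequence; payload = 0xDE41.
But 0xDE41 is in U+D800–U+DFFF, the surrogate range. Surrogates are not Unicode scalar values and are forbidden in UTF-8.

invalid (encodes a surrogate (U+D800–U+DFFF))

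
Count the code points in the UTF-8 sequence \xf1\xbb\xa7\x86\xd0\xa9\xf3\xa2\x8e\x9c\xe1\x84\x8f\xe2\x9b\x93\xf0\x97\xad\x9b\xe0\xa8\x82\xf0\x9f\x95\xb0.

8

Byte at offset 0: 0xF1 = 11110001 → 4-byte char (#1). Advance 4.
Byte at offset 4: 0xD0 = 11010000 → 2-byte char (#2). Advance 2.
Byte at offset 6: 0xF3 = 11110011 → 4-byte char (#3). Advance 4.
Byte at offset 10: 0xE1 = 11100001 → 3-byte char (#4). Advance 3.
Byte at offset 13: 0xE2 = 11100010 → 3-byte char (#5). Advance 3.
Byte at offset 16: 0xF0 = 11110000 → 4-byte char (#6). Advance 4.
Byte at offset 20: 0xE0 = 11100000 → 3-byte char (#7). Advance 3.
Byte at offset 23: 0xF0 = 11110000 → 4-byte char (#8). Advance 4.
Reached end at offset 27 after 8 code points.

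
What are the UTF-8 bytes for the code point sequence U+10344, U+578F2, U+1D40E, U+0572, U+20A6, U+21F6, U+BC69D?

F0 90 8D 84 F1 97 A3 B2 F0 9D 90 8E D5 B2 E2 82 A6 E2 87 B6 F2 BC 9A 9D

U+10344: 4-byte form → F0 90 8D 84.
U+578F2: 4-byte form → F1 97 A3 B2.
U+1D40E: 4-byte form → F0 9D 90 8E.
U+0572: 2-byte form → D5 B2.
U+20A6: 3-byte form → E2 82 A6.
U+21F6: 3-byte form → E2 87 B6.
U+BC69D: 4-byte form → F2 BC 9A 9D.
Concatenated (24 bytes): F0 90 8D 84 F1 97 A3 B2 F0 9D 90 8E D5 B2 E2 82 A6 E2 87 B6 F2 BC 9A 9D.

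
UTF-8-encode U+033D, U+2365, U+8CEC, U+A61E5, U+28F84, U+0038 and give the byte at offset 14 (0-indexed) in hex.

U+033D → 2-byte form CC BD at offsets 0–1.
U+2365 → 3-byte form E2 8D A5 at offsets 2–4.
U+8CEC → 3-byte form E8 B3 AC at offsets 5–7.
U+A61E5 → 4-byte form F2 A6 87 A5 at offsets 8–11.
U+28F84 → 4-byte form F0 A8 BE 84 at offsets 12–15.
Offset 14 falls in char 5's range; it's byte 3 of F0 A8 BE 84 = 0xBE.

0xBE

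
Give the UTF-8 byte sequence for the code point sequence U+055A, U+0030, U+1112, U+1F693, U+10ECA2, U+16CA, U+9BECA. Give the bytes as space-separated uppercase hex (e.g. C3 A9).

D5 9A 30 E1 84 92 F0 9F 9A 93 F4 8E B2 A2 E1 9B 8A F2 9B BB 8A

U+055A: 2-byte form → D5 9A.
U+0030: 1-byte form → 30.
U+1112: 3-byte form → E1 84 92.
U+1F693: 4-byte form → F0 9F 9A 93.
U+10ECA2: 4-byte form → F4 8E B2 A2.
U+16CA: 3-byte form → E1 9B 8A.
U+9BECA: 4-byte form → F2 9B BB 8A.
Concatenated (21 bytes): D5 9A 30 E1 84 92 F0 9F 9A 93 F4 8E B2 A2 E1 9B 8A F2 9B BB 8A.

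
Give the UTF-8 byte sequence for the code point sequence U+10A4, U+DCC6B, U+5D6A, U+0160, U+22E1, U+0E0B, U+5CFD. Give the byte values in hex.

U+10A4: 3-byte form → E1 82 A4.
U+DCC6B: 4-byte form → F3 9C B1 AB.
U+5D6A: 3-byte form → E5 B5 AA.
U+0160: 2-byte form → C5 A0.
U+22E1: 3-byte form → E2 8B A1.
U+0E0B: 3-byte form → E0 B8 8B.
U+5CFD: 3-byte form → E5 B3 BD.
Concatenated (21 bytes): E1 82 A4 F3 9C B1 AB E5 B5 AA C5 A0 E2 8B A1 E0 B8 8B E5 B3 BD.

E1 82 A4 F3 9C B1 AB E5 B5 AA C5 A0 E2 8B A1 E0 B8 8B E5 B3 BD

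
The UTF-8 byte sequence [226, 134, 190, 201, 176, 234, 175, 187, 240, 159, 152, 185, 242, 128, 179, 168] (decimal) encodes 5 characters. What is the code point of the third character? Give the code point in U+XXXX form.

Offset 0: leading byte 0xE2 = 11100010 → 3-byte char #1 = E2 86 BE.
Offset 3: leading byte 0xC9 = 11001001 → 2-byte char #2 = C9 B0.
Offset 5: leading byte 0xEA = 11101010 → 3-byte char #3 = EA AF BB.
Leading byte 0xEA = 11101010 matches 1110xxxx → 3-byte sequence.
Byte 1: 0xEA = 11101010, payload 1010 (4 bits).
Byte 2: 0xAF = 10101111 (10xxxxxx ✓), payload 101111.
Byte 3: 0xBB = 10111011 (10xxxxxx ✓), payload 111011.
Concatenate: 1010101111111011 = 0xABFB (16 bits → U+ABFB).

U+ABFB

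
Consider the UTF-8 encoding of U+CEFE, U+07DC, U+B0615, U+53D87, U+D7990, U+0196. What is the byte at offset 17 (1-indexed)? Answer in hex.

1-indexed offset 17 is 0-indexed offset 16.
U+CEFE → 3-byte form EC BB BE at offsets 0–2.
U+07DC → 2-byte form DF 9C at offsets 3–4.
U+B0615 → 4-byte form F2 B0 98 95 at offsets 5–8.
U+53D87 → 4-byte form F1 93 B6 87 at offsets 9–12.
U+D7990 → 4-byte form F3 97 A6 90 at offsets 13–16.
Offset 16 falls in char 5's range; it's byte 4 of F3 97 A6 90 = 0x90.

0x90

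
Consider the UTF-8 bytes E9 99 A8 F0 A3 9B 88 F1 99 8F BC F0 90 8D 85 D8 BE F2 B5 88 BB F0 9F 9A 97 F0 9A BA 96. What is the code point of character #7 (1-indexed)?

Offset 0: leading byte 0xE9 = 11101001 → 3-byte char #1 = E9 99 A8.
Offset 3: leading byte 0xF0 = 11110000 → 4-byte char #2 = F0 A3 9B 88.
Offset 7: leading byte 0xF1 = 11110001 → 4-byte char #3 = F1 99 8F BC.
Offset 11: leading byte 0xF0 = 11110000 → 4-byte char #4 = F0 90 8D 85.
Offset 15: leading byte 0xD8 = 11011000 → 2-byte char #5 = D8 BE.
Offset 17: leading byte 0xF2 = 11110010 → 4-byte char #6 = F2 B5 88 BB.
Offset 21: leading byte 0xF0 = 11110000 → 4-byte char #7 = F0 9F 9A 97.
Leading byte 0xF0 = 11110000 matches 11110xxx → 4-byte sequence.
Byte 1: 0xF0 = 11110000, payload 000 (3 bits).
Byte 2: 0x9F = 10011111 (10xxxxxx ✓), payload 011111.
Byte 3: 0x9A = 10011010 (10xxxxxx ✓), payload 011010.
Byte 4: 0x97 = 10010111 (10xxxxxx ✓), payload 010111.
Concatenate: 000011111011010010111 = 0x1F697 (21 bits → U+1F697).

U+1F697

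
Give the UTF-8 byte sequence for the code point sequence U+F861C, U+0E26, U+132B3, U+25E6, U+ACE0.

U+F861C: 4-byte form → F3 B8 98 9C.
U+0E26: 3-byte form → E0 B8 A6.
U+132B3: 4-byte form → F0 93 8A B3.
U+25E6: 3-byte form → E2 97 A6.
U+ACE0: 3-byte form → EA B3 A0.
Concatenated (17 bytes): F3 B8 98 9C E0 B8 A6 F0 93 8A B3 E2 97 A6 EA B3 A0.

F3 B8 98 9C E0 B8 A6 F0 93 8A B3 E2 97 A6 EA B3 A0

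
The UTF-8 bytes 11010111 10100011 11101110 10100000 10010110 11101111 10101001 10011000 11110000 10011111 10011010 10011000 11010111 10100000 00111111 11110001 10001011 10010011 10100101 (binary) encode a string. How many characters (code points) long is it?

Byte at offset 0: 0xD7 = 11010111 → 2-byte char (#1). Advance 2.
Byte at offset 2: 0xEE = 11101110 → 3-byte char (#2). Advance 3.
Byte at offset 5: 0xEF = 11101111 → 3-byte char (#3). Advance 3.
Byte at offset 8: 0xF0 = 11110000 → 4-byte char (#4). Advance 4.
Byte at offset 12: 0xD7 = 11010111 → 2-byte char (#5). Advance 2.
Byte at offset 14: 0x3F = 00111111 → 1-byte char (#6). Advance 1.
Byte at offset 15: 0xF1 = 11110001 → 4-byte char (#7). Advance 4.
Reached end at offset 19 after 7 code points.

7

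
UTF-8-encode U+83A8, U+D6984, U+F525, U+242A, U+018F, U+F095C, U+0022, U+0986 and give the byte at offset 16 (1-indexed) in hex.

0xF3

1-indexed offset 16 is 0-indexed offset 15.
U+83A8 → 3-byte form E8 8E A8 at offsets 0–2.
U+D6984 → 4-byte form F3 96 A6 84 at offsets 3–6.
U+F525 → 3-byte form EF 94 A5 at offsets 7–9.
U+242A → 3-byte form E2 90 AA at offsets 10–12.
U+018F → 2-byte form C6 8F at offsets 13–14.
U+F095C → 4-byte form F3 B0 A5 9C at offsets 15–18.
Offset 15 falls in char 6's range; it's byte 1 of F3 B0 A5 9C = 0xF3.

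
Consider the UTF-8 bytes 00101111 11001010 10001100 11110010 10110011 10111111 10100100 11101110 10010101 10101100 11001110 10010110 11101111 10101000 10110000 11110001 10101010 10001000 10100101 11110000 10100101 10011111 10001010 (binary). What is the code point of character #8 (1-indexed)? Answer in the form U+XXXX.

Offset 0: leading byte 0x2F = 00101111 → 1-byte char #1 = 2F.
Offset 1: leading byte 0xCA = 11001010 → 2-byte char #2 = CA 8C.
Offset 3: leading byte 0xF2 = 11110010 → 4-byte char #3 = F2 B3 BF A4.
Offset 7: leading byte 0xEE = 11101110 → 3-byte char #4 = EE 95 AC.
Offset 10: leading byte 0xCE = 11001110 → 2-byte char #5 = CE 96.
Offset 12: leading byte 0xEF = 11101111 → 3-byte char #6 = EF A8 B0.
Offset 15: leading byte 0xF1 = 11110001 → 4-byte char #7 = F1 AA 88 A5.
Offset 19: leading byte 0xF0 = 11110000 → 4-byte char #8 = F0 A5 9F 8A.
Leading byte 0xF0 = 11110000 matches 11110xxx → 4-byte sequence.
Byte 1: 0xF0 = 11110000, payload 000 (3 bits).
Byte 2: 0xA5 = 10100101 (10xxxxxx ✓), payload 100101.
Byte 3: 0x9F = 10011111 (10xxxxxx ✓), payload 011111.
Byte 4: 0x8A = 10001010 (10xxxxxx ✓), payload 001010.
Concatenate: 000100101011111001010 = 0x257CA (21 bits → U+257CA).

U+257CA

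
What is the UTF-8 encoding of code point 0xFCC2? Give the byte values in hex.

U+FCC2 = 0xFCC2 = 64706 decimal. In range U+0800–U+FFFF → 3-byte form: 1110xxxx 10xxxxxx 10xxxxxx.
Binary (16 bits): 1111110011000010.
Split 4+6+6: 1111 | 110011 | 000010.
Byte 1: 11101111 = 0xEF.
Byte 2: 10110011 = 0xB3.
Byte 3: 10000010 = 0x82.

EF B3 82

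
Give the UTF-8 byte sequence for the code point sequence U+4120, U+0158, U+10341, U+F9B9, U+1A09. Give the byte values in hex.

U+4120: 3-byte form → E4 84 A0.
U+0158: 2-byte form → C5 98.
U+10341: 4-byte form → F0 90 8D 81.
U+F9B9: 3-byte form → EF A6 B9.
U+1A09: 3-byte form → E1 A8 89.
Concatenated (15 bytes): E4 84 A0 C5 98 F0 90 8D 81 EF A6 B9 E1 A8 89.

E4 84 A0 C5 98 F0 90 8D 81 EF A6 B9 E1 A8 89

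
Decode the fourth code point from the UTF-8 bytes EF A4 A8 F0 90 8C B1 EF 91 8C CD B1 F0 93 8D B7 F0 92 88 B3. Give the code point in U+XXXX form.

U+0371

Offset 0: leading byte 0xEF = 11101111 → 3-byte char #1 = EF A4 A8.
Offset 3: leading byte 0xF0 = 11110000 → 4-byte char #2 = F0 90 8C B1.
Offset 7: leading byte 0xEF = 11101111 → 3-byte char #3 = EF 91 8C.
Offset 10: leading byte 0xCD = 11001101 → 2-byte char #4 = CD B1.
Leading byte 0xCD = 11001101 matches 110xxxxx → 2-byte sequence.
Byte 1: 0xCD = 11001101, payload 01101 (5 bits).
Byte 2: 0xB1 = 10110001 (10xxxxxx ✓), payload 110001.
Concatenate: 01101110001 = 0x371 (11 bits → U+0371).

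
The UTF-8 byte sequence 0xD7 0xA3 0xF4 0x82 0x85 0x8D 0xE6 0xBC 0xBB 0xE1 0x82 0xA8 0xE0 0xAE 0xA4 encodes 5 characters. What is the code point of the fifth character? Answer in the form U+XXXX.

U+0BA4

Offset 0: leading byte 0xD7 = 11010111 → 2-byte char #1 = D7 A3.
Offset 2: leading byte 0xF4 = 11110100 → 4-byte char #2 = F4 82 85 8D.
Offset 6: leading byte 0xE6 = 11100110 → 3-byte char #3 = E6 BC BB.
Offset 9: leading byte 0xE1 = 11100001 → 3-byte char #4 = E1 82 A8.
Offset 12: leading byte 0xE0 = 11100000 → 3-byte char #5 = E0 AE A4.
Leading byte 0xE0 = 11100000 matches 1110xxxx → 3-byte sequence.
Byte 1: 0xE0 = 11100000, payload 0000 (4 bits).
Byte 2: 0xAE = 10101110 (10xxxxxx ✓), payload 101110.
Byte 3: 0xA4 = 10100100 (10xxxxxx ✓), payload 100100.
Concatenate: 0000101110100100 = 0xBA4 (16 bits → U+0BA4).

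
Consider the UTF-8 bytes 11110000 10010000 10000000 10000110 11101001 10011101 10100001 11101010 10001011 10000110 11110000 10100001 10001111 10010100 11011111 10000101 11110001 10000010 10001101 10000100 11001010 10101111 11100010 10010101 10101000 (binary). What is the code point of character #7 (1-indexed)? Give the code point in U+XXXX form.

Offset 0: leading byte 0xF0 = 11110000 → 4-byte char #1 = F0 90 80 86.
Offset 4: leading byte 0xE9 = 11101001 → 3-byte char #2 = E9 9D A1.
Offset 7: leading byte 0xEA = 11101010 → 3-byte char #3 = EA 8B 86.
Offset 10: leading byte 0xF0 = 11110000 → 4-byte char #4 = F0 A1 8F 94.
Offset 14: leading byte 0xDF = 11011111 → 2-byte char #5 = DF 85.
Offset 16: leading byte 0xF1 = 11110001 → 4-byte char #6 = F1 82 8D 84.
Offset 20: leading byte 0xCA = 11001010 → 2-byte char #7 = CA AF.
Leading byte 0xCA = 11001010 matches 110xxxxx → 2-byte sequence.
Byte 1: 0xCA = 11001010, payload 01010 (5 bits).
Byte 2: 0xAF = 10101111 (10xxxxxx ✓), payload 101111.
Concatenate: 01010101111 = 0x2AF (11 bits → U+02AF).

U+02AF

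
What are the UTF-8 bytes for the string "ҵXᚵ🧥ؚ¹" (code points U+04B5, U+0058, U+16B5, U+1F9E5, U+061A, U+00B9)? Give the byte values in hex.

U+04B5: 2-byte form → D2 B5.
U+0058: 1-byte form → 58.
U+16B5: 3-byte form → E1 9A B5.
U+1F9E5: 4-byte form → F0 9F A7 A5.
U+061A: 2-byte form → D8 9A.
U+00B9: 2-byte form → C2 B9.
Concatenated (14 bytes): D2 B5 58 E1 9A B5 F0 9F A7 A5 D8 9A C2 B9.

D2 B5 58 E1 9A B5 F0 9F A7 A5 D8 9A C2 B9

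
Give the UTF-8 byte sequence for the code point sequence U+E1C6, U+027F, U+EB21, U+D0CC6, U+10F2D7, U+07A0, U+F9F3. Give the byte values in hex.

EE 87 86 C9 BF EE AC A1 F3 90 B3 86 F4 8F 8B 97 DE A0 EF A7 B3

U+E1C6: 3-byte form → EE 87 86.
U+027F: 2-byte form → C9 BF.
U+EB21: 3-byte form → EE AC A1.
U+D0CC6: 4-byte form → F3 90 B3 86.
U+10F2D7: 4-byte form → F4 8F 8B 97.
U+07A0: 2-byte form → DE A0.
U+F9F3: 3-byte form → EF A7 B3.
Concatenated (21 bytes): EE 87 86 C9 BF EE AC A1 F3 90 B3 86 F4 8F 8B 97 DE A0 EF A7 B3.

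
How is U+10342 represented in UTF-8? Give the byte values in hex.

F0 90 8D 82

U+10342 = 0x10342 = 66370 decimal. In range U+10000–U+10FFFF → 4-byte form: 11110xxx 10xxxxxx 10xxxxxx 10xxxxxx.
Binary (21 bits): 000010000001101000010.
Split 3+6+6+6: 000 | 010000 | 001101 | 000010.
Byte 1: 11110000 = 0xF0.
Byte 2: 10010000 = 0x90.
Byte 3: 10001101 = 0x8D.
Byte 4: 10000010 = 0x82.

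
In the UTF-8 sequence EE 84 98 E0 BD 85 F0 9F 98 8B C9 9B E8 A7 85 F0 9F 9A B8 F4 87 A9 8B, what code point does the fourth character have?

Offset 0: leading byte 0xEE = 11101110 → 3-byte char #1 = EE 84 98.
Offset 3: leading byte 0xE0 = 11100000 → 3-byte char #2 = E0 BD 85.
Offset 6: leading byte 0xF0 = 11110000 → 4-byte char #3 = F0 9F 98 8B.
Offset 10: leading byte 0xC9 = 11001001 → 2-byte char #4 = C9 9B.
Leading byte 0xC9 = 11001001 matches 110xxxxx → 2-byte sequence.
Byte 1: 0xC9 = 11001001, payload 01001 (5 bits).
Byte 2: 0x9B = 10011011 (10xxxxxx ✓), payload 011011.
Concatenate: 01001011011 = 0x25B (11 bits → U+025B).

U+025B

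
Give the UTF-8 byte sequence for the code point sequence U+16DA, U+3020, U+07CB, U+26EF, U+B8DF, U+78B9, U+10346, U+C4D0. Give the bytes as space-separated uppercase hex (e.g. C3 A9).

E1 9B 9A E3 80 A0 DF 8B E2 9B AF EB A3 9F E7 A2 B9 F0 90 8D 86 EC 93 90

U+16DA: 3-byte form → E1 9B 9A.
U+3020: 3-byte form → E3 80 A0.
U+07CB: 2-byte form → DF 8B.
U+26EF: 3-byte form → E2 9B AF.
U+B8DF: 3-byte form → EB A3 9F.
U+78B9: 3-byte form → E7 A2 B9.
U+10346: 4-byte form → F0 90 8D 86.
U+C4D0: 3-byte form → EC 93 90.
Concatenated (24 bytes): E1 9B 9A E3 80 A0 DF 8B E2 9B AF EB A3 9F E7 A2 B9 F0 90 8D 86 EC 93 90.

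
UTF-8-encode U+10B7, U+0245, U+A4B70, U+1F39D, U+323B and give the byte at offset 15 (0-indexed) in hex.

0xBB

U+10B7 → 3-byte form E1 82 B7 at offsets 0–2.
U+0245 → 2-byte form C9 85 at offsets 3–4.
U+A4B70 → 4-byte form F2 A4 AD B0 at offsets 5–8.
U+1F39D → 4-byte form F0 9F 8E 9D at offsets 9–12.
U+323B → 3-byte form E3 88 BB at offsets 13–15.
Offset 15 falls in char 5's range; it's byte 3 of E3 88 BB = 0xBB.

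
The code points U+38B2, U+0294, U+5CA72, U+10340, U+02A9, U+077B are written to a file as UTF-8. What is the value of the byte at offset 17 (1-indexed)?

0xBB

1-indexed offset 17 is 0-indexed offset 16.
U+38B2 → 3-byte form E3 A2 B2 at offsets 0–2.
U+0294 → 2-byte form CA 94 at offsets 3–4.
U+5CA72 → 4-byte form F1 9C A9 B2 at offsets 5–8.
U+10340 → 4-byte form F0 90 8D 80 at offsets 9–12.
U+02A9 → 2-byte form CA A9 at offsets 13–14.
U+077B → 2-byte form DD BB at offsets 15–16.
Offset 16 falls in char 6's range; it's byte 2 of DD BB = 0xBB.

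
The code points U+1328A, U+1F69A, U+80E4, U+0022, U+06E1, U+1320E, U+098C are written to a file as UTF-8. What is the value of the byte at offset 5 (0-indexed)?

0x9F

U+1328A → 4-byte form F0 93 8A 8A at offsets 0–3.
U+1F69A → 4-byte form F0 9F 9A 9A at offsets 4–7.
Offset 5 falls in char 2's range; it's byte 2 of F0 9F 9A 9A = 0x9F.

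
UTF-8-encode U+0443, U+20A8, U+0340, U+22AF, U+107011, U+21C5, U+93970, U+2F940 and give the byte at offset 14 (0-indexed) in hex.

0xE2

U+0443 → 2-byte form D1 83 at offsets 0–1.
U+20A8 → 3-byte form E2 82 A8 at offsets 2–4.
U+0340 → 2-byte form CD 80 at offsets 5–6.
U+22AF → 3-byte form E2 8A AF at offsets 7–9.
U+107011 → 4-byte form F4 87 80 91 at offsets 10–13.
U+21C5 → 3-byte form E2 87 85 at offsets 14–16.
Offset 14 falls in char 6's range; it's byte 1 of E2 87 85 = 0xE2.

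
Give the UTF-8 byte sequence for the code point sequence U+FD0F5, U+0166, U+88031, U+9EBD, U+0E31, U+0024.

U+FD0F5: 4-byte form → F3 BD 83 B5.
U+0166: 2-byte form → C5 A6.
U+88031: 4-byte form → F2 88 80 B1.
U+9EBD: 3-byte form → E9 BA BD.
U+0E31: 3-byte form → E0 B8 B1.
U+0024: 1-byte form → 24.
Concatenated (17 bytes): F3 BD 83 B5 C5 A6 F2 88 80 B1 E9 BA BD E0 B8 B1 24.

F3 BD 83 B5 C5 A6 F2 88 80 B1 E9 BA BD E0 B8 B1 24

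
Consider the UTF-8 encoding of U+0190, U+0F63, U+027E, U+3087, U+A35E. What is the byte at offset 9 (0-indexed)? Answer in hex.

0x87

U+0190 → 2-byte form C6 90 at offsets 0–1.
U+0F63 → 3-byte form E0 BD A3 at offsets 2–4.
U+027E → 2-byte form C9 BE at offsets 5–6.
U+3087 → 3-byte form E3 82 87 at offsets 7–9.
Offset 9 falls in char 4's range; it's byte 3 of E3 82 87 = 0x87.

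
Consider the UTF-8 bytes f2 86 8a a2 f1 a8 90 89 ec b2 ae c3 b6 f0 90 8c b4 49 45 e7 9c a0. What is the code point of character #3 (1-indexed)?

U+CCAE

Offset 0: leading byte 0xF2 = 11110010 → 4-byte char #1 = F2 86 8A A2.
Offset 4: leading byte 0xF1 = 11110001 → 4-byte char #2 = F1 A8 90 89.
Offset 8: leading byte 0xEC = 11101100 → 3-byte char #3 = EC B2 AE.
Leading byte 0xEC = 11101100 matches 1110xxxx → 3-byte sequence.
Byte 1: 0xEC = 11101100, payload 1100 (4 bits).
Byte 2: 0xB2 = 10110010 (10xxxxxx ✓), payload 110010.
Byte 3: 0xAE = 10101110 (10xxxxxx ✓), payload 101110.
Concatenate: 1100110010101110 = 0xCCAE (16 bits → U+CCAE).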